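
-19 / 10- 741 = -7429 / 10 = -742.90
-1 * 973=-973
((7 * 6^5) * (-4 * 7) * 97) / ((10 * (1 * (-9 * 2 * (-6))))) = -684432 / 5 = -136886.40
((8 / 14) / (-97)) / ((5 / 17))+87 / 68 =290741 / 230860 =1.26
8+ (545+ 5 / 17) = 9406 / 17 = 553.29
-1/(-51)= 1/51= 0.02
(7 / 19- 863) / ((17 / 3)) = -49170 / 323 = -152.23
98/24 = 4.08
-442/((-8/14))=1547/2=773.50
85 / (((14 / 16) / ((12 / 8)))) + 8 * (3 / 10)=5184 / 35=148.11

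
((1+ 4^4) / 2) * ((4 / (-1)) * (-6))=3084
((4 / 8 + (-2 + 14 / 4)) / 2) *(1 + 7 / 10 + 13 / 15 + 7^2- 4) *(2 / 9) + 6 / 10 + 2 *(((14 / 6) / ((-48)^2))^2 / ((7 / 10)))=11.17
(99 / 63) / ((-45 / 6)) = -22 / 105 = -0.21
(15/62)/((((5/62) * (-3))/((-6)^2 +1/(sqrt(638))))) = -36 - sqrt(638)/638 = -36.04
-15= -15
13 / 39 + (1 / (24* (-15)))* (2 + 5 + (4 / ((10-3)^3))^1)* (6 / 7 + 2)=0.28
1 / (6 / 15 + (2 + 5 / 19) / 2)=190 / 291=0.65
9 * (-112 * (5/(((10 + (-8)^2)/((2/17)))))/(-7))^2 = 57600/395641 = 0.15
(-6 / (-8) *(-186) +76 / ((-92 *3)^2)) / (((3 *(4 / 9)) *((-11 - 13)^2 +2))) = -2656619 / 14676576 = -0.18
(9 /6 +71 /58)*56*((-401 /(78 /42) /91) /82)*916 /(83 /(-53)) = 43062658576 /16678103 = 2581.99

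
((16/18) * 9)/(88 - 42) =4/23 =0.17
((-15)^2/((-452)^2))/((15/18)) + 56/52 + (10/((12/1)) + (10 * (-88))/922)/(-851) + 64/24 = 1951096510369/520979592536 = 3.75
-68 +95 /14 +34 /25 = -59.85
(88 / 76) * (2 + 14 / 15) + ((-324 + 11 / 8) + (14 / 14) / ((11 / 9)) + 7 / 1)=-7810171 / 25080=-311.41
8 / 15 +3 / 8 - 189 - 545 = -87971 / 120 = -733.09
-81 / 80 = -1.01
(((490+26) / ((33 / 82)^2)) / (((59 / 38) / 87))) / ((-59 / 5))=-6372469280 / 421201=-15129.28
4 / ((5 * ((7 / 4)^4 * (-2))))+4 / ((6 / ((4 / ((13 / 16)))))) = 1516672 / 468195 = 3.24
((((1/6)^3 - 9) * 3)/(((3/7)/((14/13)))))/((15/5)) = -95207/4212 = -22.60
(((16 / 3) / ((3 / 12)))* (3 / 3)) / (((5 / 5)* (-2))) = -32 / 3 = -10.67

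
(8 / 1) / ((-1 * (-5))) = 8 / 5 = 1.60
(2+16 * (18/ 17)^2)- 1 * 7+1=4028/ 289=13.94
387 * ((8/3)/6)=172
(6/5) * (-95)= -114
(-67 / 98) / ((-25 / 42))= 201 / 175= 1.15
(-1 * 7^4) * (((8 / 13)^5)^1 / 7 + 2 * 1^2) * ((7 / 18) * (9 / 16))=-6279659435 / 5940688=-1057.06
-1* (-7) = 7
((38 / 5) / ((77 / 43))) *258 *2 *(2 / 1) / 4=421572 / 385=1094.99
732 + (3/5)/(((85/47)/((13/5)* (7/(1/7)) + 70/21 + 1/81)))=44487244/57375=775.38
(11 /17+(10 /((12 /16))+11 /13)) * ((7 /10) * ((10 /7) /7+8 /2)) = 202498 /4641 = 43.63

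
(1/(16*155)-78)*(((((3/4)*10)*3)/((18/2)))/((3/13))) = -2514707/2976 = -845.00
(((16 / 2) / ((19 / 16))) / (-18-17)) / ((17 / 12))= -1536 / 11305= -0.14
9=9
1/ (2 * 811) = 1/ 1622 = 0.00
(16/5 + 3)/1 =31/5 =6.20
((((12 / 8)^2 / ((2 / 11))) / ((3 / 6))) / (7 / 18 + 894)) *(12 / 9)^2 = 792 / 16099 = 0.05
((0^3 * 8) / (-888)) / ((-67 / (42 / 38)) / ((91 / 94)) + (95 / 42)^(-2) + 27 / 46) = 0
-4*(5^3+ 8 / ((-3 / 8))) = -1244 / 3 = -414.67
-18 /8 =-2.25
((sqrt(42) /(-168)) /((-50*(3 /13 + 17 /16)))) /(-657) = -13*sqrt(42) /92784825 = -0.00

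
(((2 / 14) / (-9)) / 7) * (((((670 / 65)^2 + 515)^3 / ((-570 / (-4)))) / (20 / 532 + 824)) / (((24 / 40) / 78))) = -171455903779892 / 284848192447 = -601.92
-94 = -94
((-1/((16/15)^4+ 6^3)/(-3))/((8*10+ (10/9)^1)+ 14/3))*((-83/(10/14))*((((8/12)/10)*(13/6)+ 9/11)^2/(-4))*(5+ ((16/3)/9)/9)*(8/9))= 3247805335495/1498214656357056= 0.00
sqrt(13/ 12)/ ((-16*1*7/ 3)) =-sqrt(39)/ 224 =-0.03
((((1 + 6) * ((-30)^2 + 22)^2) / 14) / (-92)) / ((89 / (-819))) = 174054699 / 4094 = 42514.58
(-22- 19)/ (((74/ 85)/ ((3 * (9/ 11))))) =-94095/ 814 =-115.60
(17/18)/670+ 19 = 229157/12060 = 19.00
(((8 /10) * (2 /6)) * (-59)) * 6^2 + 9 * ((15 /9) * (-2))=-2982 /5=-596.40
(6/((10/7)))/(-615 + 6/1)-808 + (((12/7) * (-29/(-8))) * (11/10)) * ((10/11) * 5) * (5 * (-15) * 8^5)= -77507380127/1015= -76361950.86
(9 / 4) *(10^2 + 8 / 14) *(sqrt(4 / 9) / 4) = 264 / 7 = 37.71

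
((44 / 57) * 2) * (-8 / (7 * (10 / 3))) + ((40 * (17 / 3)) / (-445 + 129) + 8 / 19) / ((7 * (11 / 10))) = -984364 / 1733655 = -0.57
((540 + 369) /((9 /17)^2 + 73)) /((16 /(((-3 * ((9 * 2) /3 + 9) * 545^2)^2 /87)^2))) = 3269191547889442085018617.00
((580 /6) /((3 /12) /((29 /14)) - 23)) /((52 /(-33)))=46255 /17251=2.68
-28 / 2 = -14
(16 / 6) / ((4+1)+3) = 1 / 3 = 0.33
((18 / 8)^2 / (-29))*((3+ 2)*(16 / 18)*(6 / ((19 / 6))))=-1.47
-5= -5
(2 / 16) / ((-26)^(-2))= 169 / 2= 84.50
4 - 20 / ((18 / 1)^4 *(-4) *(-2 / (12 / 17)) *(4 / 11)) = 4758857 / 1189728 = 4.00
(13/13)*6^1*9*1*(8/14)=216/7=30.86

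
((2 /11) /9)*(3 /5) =2 /165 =0.01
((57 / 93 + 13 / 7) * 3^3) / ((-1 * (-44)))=3618 / 2387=1.52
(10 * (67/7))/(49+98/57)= 38190/20237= 1.89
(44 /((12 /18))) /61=66 /61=1.08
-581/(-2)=581/2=290.50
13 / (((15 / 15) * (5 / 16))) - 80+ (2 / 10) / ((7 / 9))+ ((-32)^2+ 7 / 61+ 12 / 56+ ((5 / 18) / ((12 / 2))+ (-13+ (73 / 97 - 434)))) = 2415489233 / 4473252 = 539.99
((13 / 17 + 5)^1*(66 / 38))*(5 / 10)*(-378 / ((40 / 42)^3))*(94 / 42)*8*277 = -1754640060327 / 161500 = -10864644.34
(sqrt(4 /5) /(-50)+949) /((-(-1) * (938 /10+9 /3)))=4745 /484-sqrt(5) /12100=9.80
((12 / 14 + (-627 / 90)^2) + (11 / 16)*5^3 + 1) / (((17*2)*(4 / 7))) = 3435493 / 489600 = 7.02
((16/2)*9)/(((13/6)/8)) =3456/13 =265.85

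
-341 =-341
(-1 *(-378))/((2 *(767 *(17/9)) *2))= 1701/26078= 0.07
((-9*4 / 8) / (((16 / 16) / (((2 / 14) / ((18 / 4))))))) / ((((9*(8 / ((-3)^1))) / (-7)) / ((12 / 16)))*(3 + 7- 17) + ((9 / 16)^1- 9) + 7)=16 / 3745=0.00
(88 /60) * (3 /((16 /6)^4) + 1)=47729 /30720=1.55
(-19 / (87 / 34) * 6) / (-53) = 1292 / 1537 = 0.84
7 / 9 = 0.78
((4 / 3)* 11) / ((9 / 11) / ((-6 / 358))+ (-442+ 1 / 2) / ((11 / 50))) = -121 / 16959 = -0.01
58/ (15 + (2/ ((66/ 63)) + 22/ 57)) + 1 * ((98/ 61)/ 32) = 9006143/ 2645936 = 3.40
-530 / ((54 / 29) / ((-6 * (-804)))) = -4119160 / 3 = -1373053.33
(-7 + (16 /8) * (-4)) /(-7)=15 /7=2.14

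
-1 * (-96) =96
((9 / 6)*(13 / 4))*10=195 / 4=48.75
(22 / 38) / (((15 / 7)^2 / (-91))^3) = -975225620369 / 216421875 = -4506.13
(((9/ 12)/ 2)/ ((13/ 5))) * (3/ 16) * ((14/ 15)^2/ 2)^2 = 2401/ 468000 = 0.01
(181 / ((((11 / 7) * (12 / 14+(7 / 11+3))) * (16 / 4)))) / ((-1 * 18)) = -0.36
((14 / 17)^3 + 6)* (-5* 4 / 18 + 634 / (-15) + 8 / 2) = -57097384 / 221085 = -258.26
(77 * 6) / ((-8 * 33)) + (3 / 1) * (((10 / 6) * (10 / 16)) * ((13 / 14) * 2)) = 227 / 56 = 4.05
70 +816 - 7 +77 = 956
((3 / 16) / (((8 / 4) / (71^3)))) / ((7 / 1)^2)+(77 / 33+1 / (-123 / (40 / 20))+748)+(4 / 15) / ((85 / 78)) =39216946677 / 27322400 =1435.34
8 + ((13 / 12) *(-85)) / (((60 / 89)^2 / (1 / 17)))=-3.92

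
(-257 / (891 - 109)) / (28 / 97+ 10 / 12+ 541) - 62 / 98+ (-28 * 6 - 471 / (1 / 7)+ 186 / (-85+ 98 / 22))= -9286850718185884 / 2677913685055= -3467.94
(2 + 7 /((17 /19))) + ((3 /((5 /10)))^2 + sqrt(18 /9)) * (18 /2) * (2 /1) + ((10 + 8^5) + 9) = 18 * sqrt(2) + 568562 /17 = 33470.28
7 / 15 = 0.47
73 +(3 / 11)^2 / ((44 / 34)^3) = 94098001 / 1288408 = 73.03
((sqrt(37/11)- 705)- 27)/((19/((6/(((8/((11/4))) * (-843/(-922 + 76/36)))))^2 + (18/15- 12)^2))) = -303890336321821/64811188800 + 4981808792161 * sqrt(407)/8555076921600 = -4677.11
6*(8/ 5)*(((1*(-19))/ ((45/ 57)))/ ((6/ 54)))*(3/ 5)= -155952/ 125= -1247.62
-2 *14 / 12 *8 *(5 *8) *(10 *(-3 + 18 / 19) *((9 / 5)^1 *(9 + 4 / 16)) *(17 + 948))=4678783200 / 19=246251747.37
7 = 7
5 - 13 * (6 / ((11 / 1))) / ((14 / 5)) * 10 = -1565 / 77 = -20.32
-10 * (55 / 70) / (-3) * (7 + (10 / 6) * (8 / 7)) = 10285 / 441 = 23.32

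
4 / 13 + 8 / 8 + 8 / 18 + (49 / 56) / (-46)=74621 / 43056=1.73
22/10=2.20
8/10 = 4/5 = 0.80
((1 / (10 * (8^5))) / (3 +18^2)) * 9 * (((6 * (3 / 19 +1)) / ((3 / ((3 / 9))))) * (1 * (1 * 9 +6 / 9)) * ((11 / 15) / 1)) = 3509 / 7634534400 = 0.00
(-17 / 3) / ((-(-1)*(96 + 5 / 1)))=-17 / 303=-0.06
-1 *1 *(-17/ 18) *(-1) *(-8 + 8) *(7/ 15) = 0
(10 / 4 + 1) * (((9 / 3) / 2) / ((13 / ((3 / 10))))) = 63 / 520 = 0.12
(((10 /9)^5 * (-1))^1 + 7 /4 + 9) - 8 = 249539 /236196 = 1.06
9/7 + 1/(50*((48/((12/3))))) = 5407/4200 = 1.29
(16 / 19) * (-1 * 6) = -96 / 19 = -5.05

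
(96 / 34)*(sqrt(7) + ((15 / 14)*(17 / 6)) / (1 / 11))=48*sqrt(7) / 17 + 660 / 7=101.76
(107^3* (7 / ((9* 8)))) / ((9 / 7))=60027107 / 648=92634.42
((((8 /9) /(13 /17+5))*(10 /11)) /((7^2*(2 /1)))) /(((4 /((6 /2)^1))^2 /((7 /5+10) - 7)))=17 /4802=0.00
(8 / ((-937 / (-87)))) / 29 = 24 / 937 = 0.03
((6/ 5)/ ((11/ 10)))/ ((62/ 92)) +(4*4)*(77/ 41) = 442744/ 13981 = 31.67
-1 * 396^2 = -156816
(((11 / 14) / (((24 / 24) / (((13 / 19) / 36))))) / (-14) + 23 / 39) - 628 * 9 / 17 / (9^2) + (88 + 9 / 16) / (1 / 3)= 3883828985 / 14814072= 262.17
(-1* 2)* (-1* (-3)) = -6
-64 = -64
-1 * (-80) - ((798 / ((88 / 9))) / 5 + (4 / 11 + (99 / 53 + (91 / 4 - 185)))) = 652073 / 2915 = 223.70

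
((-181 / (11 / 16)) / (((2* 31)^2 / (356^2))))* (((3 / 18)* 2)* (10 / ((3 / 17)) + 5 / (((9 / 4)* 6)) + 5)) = -153692747200 / 856251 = -179494.97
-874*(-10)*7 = 61180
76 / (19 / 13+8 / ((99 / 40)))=97812 / 6041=16.19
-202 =-202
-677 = -677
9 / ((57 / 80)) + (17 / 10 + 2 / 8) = 5541 / 380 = 14.58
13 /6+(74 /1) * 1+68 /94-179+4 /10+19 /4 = -273427 /2820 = -96.96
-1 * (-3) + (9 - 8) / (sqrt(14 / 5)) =sqrt(70) / 14 + 3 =3.60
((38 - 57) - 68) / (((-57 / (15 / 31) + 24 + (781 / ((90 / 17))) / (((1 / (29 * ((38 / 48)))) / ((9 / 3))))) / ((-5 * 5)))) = 1566000 / 7248091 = 0.22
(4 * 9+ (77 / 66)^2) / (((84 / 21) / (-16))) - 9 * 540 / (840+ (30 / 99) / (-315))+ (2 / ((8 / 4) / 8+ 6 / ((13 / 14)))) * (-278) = -238.07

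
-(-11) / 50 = 0.22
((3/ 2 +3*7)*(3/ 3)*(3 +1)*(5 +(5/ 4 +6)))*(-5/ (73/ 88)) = -485100/ 73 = -6645.21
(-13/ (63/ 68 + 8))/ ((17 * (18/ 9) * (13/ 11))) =-22/ 607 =-0.04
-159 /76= -2.09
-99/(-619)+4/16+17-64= -115357/2476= -46.59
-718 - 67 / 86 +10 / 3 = -184585 / 258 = -715.45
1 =1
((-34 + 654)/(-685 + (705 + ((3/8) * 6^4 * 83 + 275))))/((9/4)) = 2480/365697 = 0.01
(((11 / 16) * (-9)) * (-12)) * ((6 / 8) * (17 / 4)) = 15147 / 64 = 236.67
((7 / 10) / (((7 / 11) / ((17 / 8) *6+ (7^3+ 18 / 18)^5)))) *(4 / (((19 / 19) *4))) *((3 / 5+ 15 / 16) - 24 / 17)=36244407095621307 / 54400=666257483375.39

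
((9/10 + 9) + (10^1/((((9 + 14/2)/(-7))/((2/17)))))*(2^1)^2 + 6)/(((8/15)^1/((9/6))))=21177/544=38.93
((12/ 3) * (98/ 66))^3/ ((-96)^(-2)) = 7710244864/ 3993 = 1930940.36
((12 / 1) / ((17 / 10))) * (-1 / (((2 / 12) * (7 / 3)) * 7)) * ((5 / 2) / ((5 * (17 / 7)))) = -1080 / 2023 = -0.53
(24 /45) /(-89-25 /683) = -1366 /228045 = -0.01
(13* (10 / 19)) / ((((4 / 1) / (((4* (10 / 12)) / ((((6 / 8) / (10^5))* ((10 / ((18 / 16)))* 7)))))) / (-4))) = -6500000 / 133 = -48872.18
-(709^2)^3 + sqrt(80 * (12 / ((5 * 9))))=-127021550911887241 + 8 * sqrt(3) / 3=-127021550911887236.38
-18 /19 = -0.95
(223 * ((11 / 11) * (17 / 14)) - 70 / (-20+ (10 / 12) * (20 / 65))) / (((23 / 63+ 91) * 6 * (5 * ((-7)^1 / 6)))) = -380223 / 4432120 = -0.09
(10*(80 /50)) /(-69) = -16 /69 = -0.23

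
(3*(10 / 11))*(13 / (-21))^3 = -21970 / 33957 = -0.65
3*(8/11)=2.18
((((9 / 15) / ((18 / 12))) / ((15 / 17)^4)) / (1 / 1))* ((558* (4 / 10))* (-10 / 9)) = -41426416 / 253125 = -163.66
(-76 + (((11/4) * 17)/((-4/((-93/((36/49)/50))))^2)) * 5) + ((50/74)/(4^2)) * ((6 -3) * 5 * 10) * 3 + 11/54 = 149668398841177/255744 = 585227410.38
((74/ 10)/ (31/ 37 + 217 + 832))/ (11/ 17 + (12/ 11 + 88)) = 256003/ 3259205820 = 0.00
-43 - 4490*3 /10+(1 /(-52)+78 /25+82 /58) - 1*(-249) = -42845501 /37700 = -1136.49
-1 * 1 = -1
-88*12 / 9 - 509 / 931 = -329239 / 2793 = -117.88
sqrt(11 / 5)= sqrt(55) / 5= 1.48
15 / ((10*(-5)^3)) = -3 / 250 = -0.01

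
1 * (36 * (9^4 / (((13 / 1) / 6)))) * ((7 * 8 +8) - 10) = 76527504 / 13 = 5886731.08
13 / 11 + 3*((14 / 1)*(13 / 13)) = 475 / 11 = 43.18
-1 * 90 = -90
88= 88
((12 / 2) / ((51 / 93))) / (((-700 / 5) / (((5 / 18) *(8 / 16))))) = -0.01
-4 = -4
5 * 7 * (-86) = -3010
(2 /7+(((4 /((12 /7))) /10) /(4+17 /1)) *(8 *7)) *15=286 /21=13.62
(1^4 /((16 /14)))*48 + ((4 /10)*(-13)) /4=407 /10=40.70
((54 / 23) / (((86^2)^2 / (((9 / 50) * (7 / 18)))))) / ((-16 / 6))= -567 / 503247507200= -0.00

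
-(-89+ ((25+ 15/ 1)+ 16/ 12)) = 143/ 3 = 47.67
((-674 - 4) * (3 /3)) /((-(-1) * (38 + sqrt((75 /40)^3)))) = -13191168 /735953 + 162720 * sqrt(30) /735953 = -16.71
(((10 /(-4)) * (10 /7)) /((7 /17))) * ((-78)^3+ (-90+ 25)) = 201712225 /49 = 4116576.02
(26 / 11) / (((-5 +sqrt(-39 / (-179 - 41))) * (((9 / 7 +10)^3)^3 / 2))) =-209838756400 / 654509565661078640059 - 4196775128 * sqrt(2145) / 7199605222271865040649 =-0.00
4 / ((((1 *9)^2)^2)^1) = 4 / 6561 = 0.00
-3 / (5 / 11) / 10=-33 / 50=-0.66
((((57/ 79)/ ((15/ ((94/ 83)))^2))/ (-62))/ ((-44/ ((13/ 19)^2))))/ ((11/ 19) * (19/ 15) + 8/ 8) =28717/ 70521452980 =0.00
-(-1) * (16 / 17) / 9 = 16 / 153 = 0.10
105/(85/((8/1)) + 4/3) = 360/41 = 8.78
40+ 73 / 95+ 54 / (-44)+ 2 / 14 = 580577 / 14630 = 39.68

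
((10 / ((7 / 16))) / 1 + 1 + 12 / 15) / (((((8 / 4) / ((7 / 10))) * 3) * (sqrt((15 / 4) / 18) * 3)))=2.10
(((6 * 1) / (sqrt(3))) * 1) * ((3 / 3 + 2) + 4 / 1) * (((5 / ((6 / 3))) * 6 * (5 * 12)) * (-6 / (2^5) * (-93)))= 439425 * sqrt(3) / 2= 380553.21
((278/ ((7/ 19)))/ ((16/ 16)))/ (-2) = -2641/ 7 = -377.29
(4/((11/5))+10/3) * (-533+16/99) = -8967670/3267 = -2744.93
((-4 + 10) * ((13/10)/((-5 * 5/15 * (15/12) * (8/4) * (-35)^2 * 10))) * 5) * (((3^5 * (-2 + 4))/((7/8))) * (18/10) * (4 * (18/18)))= -16376256/5359375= -3.06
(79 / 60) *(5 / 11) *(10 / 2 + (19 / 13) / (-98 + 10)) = 2.98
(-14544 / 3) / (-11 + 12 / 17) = 82416 / 175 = 470.95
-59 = -59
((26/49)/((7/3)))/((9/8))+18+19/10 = 206851/10290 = 20.10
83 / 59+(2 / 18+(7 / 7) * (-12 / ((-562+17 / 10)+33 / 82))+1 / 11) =1092947123 / 670424139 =1.63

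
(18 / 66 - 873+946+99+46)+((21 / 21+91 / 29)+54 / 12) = 144769 / 638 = 226.91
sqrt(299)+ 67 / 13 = 22.45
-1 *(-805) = 805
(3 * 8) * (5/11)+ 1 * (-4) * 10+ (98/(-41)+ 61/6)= -21.31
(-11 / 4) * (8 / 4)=-11 / 2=-5.50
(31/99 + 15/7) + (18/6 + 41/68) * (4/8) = 401257/94248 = 4.26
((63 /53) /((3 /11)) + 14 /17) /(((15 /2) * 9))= 9338 /121635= 0.08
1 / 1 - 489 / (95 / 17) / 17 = -394 / 95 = -4.15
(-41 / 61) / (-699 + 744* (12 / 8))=-41 / 25437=-0.00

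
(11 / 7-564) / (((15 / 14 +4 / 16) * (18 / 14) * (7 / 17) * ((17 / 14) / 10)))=-2204720 / 333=-6620.78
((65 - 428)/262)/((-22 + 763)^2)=-121/47953074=-0.00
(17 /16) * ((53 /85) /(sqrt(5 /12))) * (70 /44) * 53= 19663 * sqrt(15) /880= 86.54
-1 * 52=-52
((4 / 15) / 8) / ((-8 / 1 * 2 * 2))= -1 / 960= -0.00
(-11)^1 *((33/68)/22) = -33/136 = -0.24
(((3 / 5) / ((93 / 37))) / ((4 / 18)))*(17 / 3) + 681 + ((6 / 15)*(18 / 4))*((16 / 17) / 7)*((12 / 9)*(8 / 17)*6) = 431464323 / 627130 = 688.00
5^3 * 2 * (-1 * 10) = -2500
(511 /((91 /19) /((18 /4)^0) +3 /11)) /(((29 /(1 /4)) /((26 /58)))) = 1388387 /3559112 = 0.39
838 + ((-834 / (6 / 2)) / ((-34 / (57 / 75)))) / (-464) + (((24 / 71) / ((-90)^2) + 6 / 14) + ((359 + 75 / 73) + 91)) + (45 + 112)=279415911075869 / 193174556400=1446.44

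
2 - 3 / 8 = 13 / 8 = 1.62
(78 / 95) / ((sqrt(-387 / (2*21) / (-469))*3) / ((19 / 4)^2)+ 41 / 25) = 27697259310 / 55316355391- 2394000*sqrt(17286) / 55316355391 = 0.50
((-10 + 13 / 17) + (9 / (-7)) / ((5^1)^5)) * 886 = -8182.84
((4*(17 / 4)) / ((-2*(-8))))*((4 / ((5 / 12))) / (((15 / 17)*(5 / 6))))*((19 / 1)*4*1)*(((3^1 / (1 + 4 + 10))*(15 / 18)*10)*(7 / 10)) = 153748 / 125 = 1229.98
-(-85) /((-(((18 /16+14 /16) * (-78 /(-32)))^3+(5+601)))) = -43520 /369591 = -0.12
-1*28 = -28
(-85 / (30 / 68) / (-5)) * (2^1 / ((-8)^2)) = 289 / 240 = 1.20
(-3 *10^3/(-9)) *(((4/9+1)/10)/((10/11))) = 1430/27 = 52.96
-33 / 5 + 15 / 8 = -189 / 40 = -4.72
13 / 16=0.81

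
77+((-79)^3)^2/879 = 276550083.28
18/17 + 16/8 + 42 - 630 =-9944/17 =-584.94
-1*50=-50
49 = 49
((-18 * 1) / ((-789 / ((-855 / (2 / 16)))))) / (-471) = 13680 / 41291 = 0.33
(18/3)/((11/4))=24/11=2.18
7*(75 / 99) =175 / 33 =5.30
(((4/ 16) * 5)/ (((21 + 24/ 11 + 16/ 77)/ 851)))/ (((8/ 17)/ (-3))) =-16709385/ 57632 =-289.93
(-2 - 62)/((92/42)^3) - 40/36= -788462/109503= -7.20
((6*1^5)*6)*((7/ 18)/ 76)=7/ 38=0.18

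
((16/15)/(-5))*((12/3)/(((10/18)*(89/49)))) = -9408/11125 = -0.85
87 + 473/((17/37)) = 1116.47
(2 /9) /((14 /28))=4 /9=0.44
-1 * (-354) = 354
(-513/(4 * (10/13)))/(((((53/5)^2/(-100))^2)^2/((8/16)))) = -52.30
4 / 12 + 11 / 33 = 2 / 3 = 0.67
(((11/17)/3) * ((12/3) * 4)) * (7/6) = 616/153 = 4.03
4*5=20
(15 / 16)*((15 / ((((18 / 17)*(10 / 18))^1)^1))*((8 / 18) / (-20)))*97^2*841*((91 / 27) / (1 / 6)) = -12241363043 / 144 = -85009465.58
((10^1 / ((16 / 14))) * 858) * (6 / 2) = 45045 / 2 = 22522.50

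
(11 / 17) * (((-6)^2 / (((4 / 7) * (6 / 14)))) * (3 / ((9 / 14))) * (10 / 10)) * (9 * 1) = 67914 / 17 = 3994.94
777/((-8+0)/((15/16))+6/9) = -11655/118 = -98.77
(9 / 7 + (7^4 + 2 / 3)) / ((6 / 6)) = 50462 / 21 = 2402.95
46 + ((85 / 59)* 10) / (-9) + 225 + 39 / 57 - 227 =43.08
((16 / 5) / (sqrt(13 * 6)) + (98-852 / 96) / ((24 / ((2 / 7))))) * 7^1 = 56 * sqrt(78) / 195 + 713 / 96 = 9.96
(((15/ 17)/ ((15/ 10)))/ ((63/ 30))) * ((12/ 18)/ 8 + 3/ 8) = 275/ 2142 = 0.13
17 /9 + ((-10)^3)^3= -8999999983 /9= -999999998.11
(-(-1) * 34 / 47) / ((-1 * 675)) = -34 / 31725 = -0.00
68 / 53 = 1.28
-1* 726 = -726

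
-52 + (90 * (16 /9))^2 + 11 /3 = 76655 /3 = 25551.67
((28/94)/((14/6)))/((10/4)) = 12/235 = 0.05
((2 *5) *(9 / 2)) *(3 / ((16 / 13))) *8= 877.50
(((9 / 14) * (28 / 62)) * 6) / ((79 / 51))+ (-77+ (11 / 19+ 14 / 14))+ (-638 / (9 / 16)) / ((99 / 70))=-876.27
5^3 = 125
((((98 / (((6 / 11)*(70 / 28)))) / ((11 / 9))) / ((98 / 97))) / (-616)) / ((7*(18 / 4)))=-97 / 32340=-0.00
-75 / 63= -25 / 21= -1.19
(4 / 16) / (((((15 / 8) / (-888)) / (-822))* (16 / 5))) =30414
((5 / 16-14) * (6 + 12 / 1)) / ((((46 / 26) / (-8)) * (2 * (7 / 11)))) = 281853 / 322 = 875.32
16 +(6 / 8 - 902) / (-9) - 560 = -15979 / 36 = -443.86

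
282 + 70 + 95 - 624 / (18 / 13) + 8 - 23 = -56 / 3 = -18.67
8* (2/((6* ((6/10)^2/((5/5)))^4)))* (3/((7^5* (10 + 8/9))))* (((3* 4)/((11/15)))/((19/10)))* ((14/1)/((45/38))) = 250000000/943427331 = 0.26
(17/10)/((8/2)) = 17/40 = 0.42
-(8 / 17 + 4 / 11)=-156 / 187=-0.83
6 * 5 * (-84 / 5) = -504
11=11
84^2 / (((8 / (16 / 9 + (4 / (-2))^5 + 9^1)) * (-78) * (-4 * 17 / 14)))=-65513 / 1326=-49.41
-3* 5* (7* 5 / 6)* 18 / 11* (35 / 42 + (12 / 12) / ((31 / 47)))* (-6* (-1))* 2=-1376550 / 341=-4036.80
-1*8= -8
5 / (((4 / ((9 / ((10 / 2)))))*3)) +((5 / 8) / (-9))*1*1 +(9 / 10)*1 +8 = 3449 / 360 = 9.58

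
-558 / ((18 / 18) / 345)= -192510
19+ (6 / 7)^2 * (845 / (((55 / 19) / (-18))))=-2070487 / 539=-3841.35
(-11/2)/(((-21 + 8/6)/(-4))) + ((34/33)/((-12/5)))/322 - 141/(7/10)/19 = -837739829/71470476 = -11.72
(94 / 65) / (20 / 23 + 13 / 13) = 2162 / 2795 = 0.77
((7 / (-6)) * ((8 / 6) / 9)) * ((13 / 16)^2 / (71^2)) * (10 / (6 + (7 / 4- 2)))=-5915 / 150262128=-0.00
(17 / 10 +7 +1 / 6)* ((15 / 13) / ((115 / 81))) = 10773 / 1495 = 7.21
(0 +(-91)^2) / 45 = 184.02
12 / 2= 6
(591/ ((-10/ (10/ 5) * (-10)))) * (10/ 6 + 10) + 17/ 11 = 15339/ 110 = 139.45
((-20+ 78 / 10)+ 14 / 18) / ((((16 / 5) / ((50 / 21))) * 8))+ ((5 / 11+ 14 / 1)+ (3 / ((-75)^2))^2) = 348030085517 / 25987500000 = 13.39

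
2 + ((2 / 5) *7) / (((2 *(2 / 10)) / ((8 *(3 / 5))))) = 178 / 5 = 35.60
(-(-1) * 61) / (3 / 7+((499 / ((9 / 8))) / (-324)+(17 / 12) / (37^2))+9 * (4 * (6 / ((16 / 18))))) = 1704585708 / 6764148397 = 0.25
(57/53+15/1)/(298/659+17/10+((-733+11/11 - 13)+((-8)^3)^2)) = 5614680/91299580429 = 0.00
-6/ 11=-0.55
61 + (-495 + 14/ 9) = -3892/ 9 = -432.44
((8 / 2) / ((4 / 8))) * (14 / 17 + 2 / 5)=832 / 85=9.79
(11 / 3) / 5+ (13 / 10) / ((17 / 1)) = 413 / 510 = 0.81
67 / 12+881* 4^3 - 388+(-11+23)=672163 / 12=56013.58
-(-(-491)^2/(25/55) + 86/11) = 29170371/55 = 530370.38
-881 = -881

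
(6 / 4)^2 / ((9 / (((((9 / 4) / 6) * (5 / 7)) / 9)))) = 5 / 672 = 0.01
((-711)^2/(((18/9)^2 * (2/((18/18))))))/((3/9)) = 1516563/8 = 189570.38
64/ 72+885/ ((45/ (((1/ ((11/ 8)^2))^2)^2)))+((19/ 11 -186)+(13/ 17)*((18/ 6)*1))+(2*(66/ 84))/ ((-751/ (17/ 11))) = -30957455610231851/ 172413349524801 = -179.55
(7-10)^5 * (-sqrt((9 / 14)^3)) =6561 * sqrt(14) / 196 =125.25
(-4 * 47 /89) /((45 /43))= -8084 /4005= -2.02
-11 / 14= -0.79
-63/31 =-2.03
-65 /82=-0.79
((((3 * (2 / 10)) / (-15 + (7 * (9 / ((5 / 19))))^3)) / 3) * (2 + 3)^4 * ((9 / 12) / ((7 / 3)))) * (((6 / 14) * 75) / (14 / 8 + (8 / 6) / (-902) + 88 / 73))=0.00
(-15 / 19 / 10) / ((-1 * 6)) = 1 / 76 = 0.01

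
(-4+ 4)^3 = 0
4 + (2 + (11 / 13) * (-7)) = 1 / 13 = 0.08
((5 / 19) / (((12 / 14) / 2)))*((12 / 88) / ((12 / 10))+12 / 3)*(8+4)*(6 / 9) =12670 / 627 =20.21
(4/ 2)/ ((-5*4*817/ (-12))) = 0.00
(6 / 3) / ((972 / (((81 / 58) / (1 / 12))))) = 1 / 29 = 0.03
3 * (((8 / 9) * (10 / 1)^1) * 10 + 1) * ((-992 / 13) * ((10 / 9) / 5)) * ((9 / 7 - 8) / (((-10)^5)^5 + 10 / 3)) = -37718816 / 12284999999999999999999995905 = -0.00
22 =22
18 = 18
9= 9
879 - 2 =877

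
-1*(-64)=64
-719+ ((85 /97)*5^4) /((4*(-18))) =-5074621 /6984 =-726.61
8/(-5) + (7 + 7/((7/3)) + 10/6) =151/15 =10.07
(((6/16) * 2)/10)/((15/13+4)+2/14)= 273/19280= 0.01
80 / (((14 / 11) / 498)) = 219120 / 7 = 31302.86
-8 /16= -1 /2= -0.50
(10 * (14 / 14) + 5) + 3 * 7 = 36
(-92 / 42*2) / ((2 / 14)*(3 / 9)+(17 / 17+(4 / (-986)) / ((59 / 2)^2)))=-78942118 / 18877379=-4.18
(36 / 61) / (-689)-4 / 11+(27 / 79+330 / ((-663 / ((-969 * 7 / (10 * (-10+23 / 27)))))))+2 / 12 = -104726173811 / 2848809678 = -36.76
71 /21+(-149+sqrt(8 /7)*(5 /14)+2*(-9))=-3436 /21+5*sqrt(14) /49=-163.24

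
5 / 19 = 0.26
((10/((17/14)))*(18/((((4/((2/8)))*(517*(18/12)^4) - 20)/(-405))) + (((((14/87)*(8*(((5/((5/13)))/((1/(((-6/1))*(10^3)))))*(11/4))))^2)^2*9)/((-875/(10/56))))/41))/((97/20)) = -885255873179598176847917810652000/2001541513176553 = -442287040939085969.84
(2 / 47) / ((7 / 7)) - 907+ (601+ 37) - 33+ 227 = -74.96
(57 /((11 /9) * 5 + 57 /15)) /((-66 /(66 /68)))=-2565 /30328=-0.08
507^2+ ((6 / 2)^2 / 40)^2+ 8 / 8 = 411280081 / 1600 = 257050.05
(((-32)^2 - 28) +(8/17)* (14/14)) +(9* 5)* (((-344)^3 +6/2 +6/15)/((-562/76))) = 1183374128182/4777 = 247723284.11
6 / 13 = 0.46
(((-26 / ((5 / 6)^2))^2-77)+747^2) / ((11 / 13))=4544586748 / 6875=661030.80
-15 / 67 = -0.22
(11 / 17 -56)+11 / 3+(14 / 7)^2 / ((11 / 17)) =-25528 / 561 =-45.50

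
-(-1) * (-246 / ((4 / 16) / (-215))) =211560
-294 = -294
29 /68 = 0.43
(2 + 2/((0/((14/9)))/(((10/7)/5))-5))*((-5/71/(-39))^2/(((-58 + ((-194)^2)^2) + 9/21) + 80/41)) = 11480/3116984989842165429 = 0.00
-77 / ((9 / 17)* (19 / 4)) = -5236 / 171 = -30.62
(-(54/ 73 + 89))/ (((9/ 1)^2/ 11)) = -72061/ 5913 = -12.19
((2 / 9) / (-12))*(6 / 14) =-1 / 126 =-0.01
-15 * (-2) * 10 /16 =75 /4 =18.75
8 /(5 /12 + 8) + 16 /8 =298 /101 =2.95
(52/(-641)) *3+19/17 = 0.87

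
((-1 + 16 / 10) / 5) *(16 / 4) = 12 / 25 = 0.48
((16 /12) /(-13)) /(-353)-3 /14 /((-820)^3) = 30876649301 /106269565584000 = 0.00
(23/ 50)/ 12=23/ 600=0.04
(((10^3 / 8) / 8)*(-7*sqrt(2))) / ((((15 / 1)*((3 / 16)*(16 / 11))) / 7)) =-13475*sqrt(2) / 72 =-264.67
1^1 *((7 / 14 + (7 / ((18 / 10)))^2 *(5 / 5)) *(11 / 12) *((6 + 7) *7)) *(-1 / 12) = -2533531 / 23328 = -108.60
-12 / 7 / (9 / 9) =-12 / 7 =-1.71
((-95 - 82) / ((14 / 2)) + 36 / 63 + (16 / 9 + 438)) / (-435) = -26149 / 27405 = -0.95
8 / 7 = 1.14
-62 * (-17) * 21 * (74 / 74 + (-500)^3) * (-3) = 8300249933598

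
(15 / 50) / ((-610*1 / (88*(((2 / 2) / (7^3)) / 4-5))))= 226347 / 1046150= 0.22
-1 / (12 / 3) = -1 / 4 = -0.25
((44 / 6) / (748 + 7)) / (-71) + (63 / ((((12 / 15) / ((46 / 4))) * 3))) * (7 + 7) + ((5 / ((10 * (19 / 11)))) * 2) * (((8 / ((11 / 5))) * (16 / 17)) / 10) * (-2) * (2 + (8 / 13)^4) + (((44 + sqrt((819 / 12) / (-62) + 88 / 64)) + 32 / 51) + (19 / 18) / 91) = 4270.56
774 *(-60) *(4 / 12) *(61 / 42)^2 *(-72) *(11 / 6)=211203960 / 49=4310284.90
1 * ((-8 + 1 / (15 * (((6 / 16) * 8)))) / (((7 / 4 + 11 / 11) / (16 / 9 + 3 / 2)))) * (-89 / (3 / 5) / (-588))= -1885109 / 785862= -2.40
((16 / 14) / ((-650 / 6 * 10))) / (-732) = 1 / 693875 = 0.00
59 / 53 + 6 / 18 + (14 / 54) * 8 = 5038 / 1431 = 3.52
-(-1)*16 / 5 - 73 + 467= 1986 / 5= 397.20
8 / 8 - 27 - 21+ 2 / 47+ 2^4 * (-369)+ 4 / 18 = -2517161 / 423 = -5950.74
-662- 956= -1618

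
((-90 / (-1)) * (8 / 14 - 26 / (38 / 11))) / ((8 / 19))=-41625 / 28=-1486.61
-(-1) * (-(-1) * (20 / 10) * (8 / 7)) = 16 / 7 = 2.29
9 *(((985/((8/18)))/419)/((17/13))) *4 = 1037205/7123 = 145.61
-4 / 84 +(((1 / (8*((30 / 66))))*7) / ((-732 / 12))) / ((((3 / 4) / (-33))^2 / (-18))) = 7043347 / 6405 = 1099.66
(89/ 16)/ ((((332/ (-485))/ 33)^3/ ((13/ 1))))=-4743516268544625/ 585509888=-8101513.51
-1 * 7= -7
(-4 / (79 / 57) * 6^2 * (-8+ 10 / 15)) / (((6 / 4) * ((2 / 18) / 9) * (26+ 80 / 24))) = 110808 / 79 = 1402.63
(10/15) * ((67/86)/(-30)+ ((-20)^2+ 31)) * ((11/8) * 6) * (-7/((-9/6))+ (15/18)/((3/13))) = 1822425407/92880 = 19621.29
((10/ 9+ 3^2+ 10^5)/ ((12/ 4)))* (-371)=-333933761/ 27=-12367917.07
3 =3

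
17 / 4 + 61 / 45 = 1009 / 180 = 5.61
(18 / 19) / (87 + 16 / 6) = 54 / 5111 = 0.01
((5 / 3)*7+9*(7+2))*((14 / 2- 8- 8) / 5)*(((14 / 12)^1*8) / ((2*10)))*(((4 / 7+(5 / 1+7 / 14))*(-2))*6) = 28356 / 5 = 5671.20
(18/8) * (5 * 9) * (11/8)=139.22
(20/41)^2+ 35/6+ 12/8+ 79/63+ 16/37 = 36275425/3918411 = 9.26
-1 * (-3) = 3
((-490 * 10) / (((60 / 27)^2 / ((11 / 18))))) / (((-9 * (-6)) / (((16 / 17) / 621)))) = -539 / 31671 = -0.02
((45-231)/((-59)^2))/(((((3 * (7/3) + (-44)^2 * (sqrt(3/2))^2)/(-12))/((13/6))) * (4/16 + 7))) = 19344/293862539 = 0.00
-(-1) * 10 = 10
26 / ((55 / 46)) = 1196 / 55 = 21.75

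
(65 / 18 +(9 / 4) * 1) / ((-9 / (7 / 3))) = -1477 / 972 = -1.52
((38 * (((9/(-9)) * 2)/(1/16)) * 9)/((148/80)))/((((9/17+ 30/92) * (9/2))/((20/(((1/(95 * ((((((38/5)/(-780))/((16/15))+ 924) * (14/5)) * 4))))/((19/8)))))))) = -23091204474101120/321789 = -71758837232.16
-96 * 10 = -960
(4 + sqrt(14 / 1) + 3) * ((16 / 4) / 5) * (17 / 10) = 34 * sqrt(14) / 25 + 238 / 25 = 14.61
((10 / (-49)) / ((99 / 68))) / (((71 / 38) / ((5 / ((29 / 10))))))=-1292000 / 9988209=-0.13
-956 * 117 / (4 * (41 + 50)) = -307.29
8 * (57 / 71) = 456 / 71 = 6.42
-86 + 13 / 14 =-1191 / 14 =-85.07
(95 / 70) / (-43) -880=-880.03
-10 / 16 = -0.62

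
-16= -16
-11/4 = -2.75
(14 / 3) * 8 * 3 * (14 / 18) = 784 / 9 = 87.11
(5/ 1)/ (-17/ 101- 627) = -505/ 63344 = -0.01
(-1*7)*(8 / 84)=-2 / 3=-0.67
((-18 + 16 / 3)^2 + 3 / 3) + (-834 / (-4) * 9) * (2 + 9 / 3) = 171791 / 18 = 9543.94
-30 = -30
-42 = -42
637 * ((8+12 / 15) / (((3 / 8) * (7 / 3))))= 32032 / 5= 6406.40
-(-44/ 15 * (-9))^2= -17424/ 25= -696.96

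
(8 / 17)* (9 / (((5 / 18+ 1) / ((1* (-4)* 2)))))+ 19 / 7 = -65147 / 2737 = -23.80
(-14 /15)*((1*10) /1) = -28 /3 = -9.33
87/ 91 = 0.96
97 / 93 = 1.04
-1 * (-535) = 535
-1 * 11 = -11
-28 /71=-0.39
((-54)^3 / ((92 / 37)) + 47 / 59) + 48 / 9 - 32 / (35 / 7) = -1289045167 / 20355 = -63328.18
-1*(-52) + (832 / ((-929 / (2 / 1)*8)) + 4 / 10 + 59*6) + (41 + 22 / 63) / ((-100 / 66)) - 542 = -31821983 / 195090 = -163.11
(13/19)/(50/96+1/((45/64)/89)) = 9360/1738709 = 0.01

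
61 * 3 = 183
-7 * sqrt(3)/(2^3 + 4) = -7 * sqrt(3)/12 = -1.01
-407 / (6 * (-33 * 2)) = 1.03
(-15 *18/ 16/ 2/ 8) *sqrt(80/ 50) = -1.33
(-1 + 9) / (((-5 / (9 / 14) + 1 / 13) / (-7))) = 6552 / 901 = 7.27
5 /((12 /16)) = 20 /3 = 6.67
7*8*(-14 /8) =-98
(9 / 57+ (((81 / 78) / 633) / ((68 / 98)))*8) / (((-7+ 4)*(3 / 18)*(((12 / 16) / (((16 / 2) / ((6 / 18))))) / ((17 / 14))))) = -5012832 / 364819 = -13.74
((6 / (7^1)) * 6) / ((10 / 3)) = 54 / 35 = 1.54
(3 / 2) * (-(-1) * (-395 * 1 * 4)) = -2370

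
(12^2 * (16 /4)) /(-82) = -288 /41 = -7.02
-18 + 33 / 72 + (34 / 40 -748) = -91763 / 120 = -764.69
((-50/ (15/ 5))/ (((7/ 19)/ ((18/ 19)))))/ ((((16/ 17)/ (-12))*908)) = 3825/ 6356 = 0.60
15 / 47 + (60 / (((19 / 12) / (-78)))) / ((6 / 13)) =-6403.89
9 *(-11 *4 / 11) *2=-72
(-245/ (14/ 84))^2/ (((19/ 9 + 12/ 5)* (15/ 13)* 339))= 4013100/ 3277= 1224.63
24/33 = 8/11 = 0.73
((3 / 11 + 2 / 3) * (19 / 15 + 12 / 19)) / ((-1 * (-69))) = 16771 / 648945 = 0.03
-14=-14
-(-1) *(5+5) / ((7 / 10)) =100 / 7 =14.29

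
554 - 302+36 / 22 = 2790 / 11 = 253.64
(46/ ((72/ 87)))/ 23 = 29/ 12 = 2.42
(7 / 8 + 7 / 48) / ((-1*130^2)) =-49 / 811200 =-0.00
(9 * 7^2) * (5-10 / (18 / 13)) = -980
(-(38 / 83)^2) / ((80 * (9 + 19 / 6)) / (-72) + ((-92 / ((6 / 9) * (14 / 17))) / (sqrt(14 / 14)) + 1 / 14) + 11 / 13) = 1013688 / 871327609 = 0.00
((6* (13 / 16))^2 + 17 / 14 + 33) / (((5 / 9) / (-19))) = -888345 / 448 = -1982.91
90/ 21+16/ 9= 382/ 63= 6.06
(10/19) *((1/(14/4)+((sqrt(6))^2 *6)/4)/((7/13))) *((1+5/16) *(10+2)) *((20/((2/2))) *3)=1140750/133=8577.07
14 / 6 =7 / 3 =2.33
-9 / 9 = -1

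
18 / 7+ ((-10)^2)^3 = 7000018 / 7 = 1000002.57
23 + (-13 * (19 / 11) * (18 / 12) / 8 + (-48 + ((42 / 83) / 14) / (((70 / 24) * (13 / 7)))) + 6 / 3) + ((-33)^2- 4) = 1004398881 / 949520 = 1057.80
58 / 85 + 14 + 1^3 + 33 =4138 / 85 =48.68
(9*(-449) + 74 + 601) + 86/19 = -63868/19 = -3361.47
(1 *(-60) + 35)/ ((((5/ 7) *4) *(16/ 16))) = -35/ 4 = -8.75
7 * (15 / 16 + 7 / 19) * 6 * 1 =8337 / 152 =54.85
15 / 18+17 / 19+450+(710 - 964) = 22541 / 114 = 197.73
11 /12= 0.92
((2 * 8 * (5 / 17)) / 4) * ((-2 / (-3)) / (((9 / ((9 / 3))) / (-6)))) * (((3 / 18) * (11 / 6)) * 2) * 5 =-4.79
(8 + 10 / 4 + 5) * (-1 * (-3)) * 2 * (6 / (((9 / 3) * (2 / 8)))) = 744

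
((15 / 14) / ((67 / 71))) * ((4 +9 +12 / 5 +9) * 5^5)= 40603125 / 469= 86573.83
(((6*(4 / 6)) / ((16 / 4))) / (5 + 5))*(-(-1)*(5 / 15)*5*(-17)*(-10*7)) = 595 / 3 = 198.33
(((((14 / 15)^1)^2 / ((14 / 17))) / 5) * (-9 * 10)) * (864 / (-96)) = 4284 / 25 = 171.36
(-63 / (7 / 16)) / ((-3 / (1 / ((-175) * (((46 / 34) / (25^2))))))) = -20400 / 161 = -126.71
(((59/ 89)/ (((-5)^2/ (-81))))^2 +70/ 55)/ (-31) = -10339871/ 54456875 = -0.19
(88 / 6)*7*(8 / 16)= 154 / 3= 51.33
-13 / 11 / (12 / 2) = -13 / 66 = -0.20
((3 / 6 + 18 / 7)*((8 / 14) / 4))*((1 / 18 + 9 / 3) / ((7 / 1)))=0.19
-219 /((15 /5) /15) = -1095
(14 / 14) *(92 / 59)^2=8464 / 3481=2.43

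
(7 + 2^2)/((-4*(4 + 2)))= -11/24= -0.46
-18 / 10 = -9 / 5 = -1.80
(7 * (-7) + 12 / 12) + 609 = 561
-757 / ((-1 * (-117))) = -757 / 117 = -6.47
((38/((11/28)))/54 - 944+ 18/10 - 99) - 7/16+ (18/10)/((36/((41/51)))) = -419998463/403920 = -1039.81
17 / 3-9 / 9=14 / 3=4.67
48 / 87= 16 / 29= 0.55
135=135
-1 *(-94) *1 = 94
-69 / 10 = -6.90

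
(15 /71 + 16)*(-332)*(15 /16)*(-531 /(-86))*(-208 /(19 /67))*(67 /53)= 88810057146330 /3074371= 28887228.36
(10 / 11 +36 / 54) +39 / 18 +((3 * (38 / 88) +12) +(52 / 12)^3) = 116909 / 1188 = 98.41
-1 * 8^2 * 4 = -256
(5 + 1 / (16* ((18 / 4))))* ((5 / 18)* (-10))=-9025 / 648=-13.93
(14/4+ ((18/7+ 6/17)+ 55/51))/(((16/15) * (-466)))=-26785/1774528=-0.02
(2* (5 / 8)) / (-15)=-1 / 12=-0.08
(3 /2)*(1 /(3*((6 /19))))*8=38 /3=12.67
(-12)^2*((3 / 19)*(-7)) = -3024 / 19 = -159.16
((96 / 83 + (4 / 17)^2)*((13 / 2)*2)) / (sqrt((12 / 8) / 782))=755872*sqrt(1173) / 71961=359.75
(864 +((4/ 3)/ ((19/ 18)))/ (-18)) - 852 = 680/ 57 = 11.93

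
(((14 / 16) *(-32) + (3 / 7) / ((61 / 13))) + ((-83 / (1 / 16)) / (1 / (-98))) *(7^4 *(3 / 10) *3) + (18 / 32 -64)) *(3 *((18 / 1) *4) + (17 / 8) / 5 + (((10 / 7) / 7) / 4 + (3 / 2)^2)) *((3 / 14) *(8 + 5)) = 160619278544762432967 / 937350400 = 171354574068.31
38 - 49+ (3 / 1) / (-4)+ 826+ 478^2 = 917193 / 4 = 229298.25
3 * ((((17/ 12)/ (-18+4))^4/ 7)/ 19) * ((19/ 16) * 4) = 0.00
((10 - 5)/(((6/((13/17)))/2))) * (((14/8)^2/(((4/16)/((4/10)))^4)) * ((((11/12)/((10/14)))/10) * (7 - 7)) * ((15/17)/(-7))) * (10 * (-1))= 0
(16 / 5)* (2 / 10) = 16 / 25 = 0.64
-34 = -34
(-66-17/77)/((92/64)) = -81584/1771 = -46.07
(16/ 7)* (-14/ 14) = -16/ 7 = -2.29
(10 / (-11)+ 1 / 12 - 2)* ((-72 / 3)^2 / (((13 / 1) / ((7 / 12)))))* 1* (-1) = 10444 / 143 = 73.03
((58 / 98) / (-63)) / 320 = -0.00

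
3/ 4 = 0.75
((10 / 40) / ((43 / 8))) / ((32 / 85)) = 85 / 688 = 0.12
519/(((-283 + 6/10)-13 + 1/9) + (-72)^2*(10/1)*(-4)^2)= 23355/37311512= 0.00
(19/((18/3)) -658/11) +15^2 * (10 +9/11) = 156911/66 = 2377.44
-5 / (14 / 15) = -75 / 14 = -5.36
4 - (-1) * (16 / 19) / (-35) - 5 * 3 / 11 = 19109 / 7315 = 2.61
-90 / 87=-30 / 29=-1.03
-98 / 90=-49 / 45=-1.09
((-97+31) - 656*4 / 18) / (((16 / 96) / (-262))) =998744 / 3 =332914.67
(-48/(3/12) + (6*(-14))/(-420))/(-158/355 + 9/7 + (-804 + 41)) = 476623/1893966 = 0.25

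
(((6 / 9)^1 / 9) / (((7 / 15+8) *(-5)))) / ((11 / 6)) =-0.00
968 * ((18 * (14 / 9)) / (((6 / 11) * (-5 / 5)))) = -149072 / 3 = -49690.67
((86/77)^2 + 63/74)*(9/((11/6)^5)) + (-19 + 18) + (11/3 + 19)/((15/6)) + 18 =14297450015273/529953615345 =26.98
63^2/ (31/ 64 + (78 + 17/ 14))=1778112/ 35705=49.80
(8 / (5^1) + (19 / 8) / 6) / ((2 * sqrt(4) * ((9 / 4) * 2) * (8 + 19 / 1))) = 479 / 116640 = 0.00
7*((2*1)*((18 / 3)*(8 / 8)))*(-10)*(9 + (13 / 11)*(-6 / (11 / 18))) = 2186.78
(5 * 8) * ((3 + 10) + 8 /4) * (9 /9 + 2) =1800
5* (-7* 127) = -4445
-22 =-22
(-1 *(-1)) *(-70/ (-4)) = 35/ 2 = 17.50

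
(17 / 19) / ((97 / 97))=17 / 19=0.89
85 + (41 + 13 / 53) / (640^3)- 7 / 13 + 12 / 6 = 7808221198209 / 90308608000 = 86.46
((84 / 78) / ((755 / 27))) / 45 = 42 / 49075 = 0.00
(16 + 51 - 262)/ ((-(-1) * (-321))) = 65/ 107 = 0.61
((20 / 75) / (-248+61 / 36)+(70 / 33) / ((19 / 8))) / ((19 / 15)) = 24797504 / 35210857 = 0.70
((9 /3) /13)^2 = 9 /169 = 0.05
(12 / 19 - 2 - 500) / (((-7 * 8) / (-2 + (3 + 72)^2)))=26782349 / 532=50342.76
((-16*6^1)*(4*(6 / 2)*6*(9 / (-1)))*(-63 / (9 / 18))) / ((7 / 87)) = -97417728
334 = 334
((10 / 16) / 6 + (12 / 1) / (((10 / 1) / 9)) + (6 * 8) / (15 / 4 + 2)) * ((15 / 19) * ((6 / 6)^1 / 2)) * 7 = 743897 / 13984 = 53.20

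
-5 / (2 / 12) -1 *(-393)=363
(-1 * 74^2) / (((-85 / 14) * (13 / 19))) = 1456616 / 1105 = 1318.20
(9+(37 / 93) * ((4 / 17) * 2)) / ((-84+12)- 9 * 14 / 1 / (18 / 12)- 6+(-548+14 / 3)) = -14525 / 1115132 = -0.01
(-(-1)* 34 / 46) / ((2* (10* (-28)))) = -0.00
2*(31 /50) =31 /25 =1.24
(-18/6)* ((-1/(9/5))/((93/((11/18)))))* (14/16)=385/40176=0.01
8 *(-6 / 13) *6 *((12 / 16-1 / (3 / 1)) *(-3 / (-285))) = -24 / 247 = -0.10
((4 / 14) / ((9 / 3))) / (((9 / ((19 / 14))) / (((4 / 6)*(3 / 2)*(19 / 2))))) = 361 / 2646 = 0.14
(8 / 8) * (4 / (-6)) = -2 / 3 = -0.67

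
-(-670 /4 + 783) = -1231 /2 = -615.50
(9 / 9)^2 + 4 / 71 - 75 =-5250 / 71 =-73.94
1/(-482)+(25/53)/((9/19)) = 228473/229914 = 0.99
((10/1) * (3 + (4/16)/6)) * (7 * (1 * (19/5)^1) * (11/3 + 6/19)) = 115997/36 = 3222.14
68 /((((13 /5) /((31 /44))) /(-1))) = -2635 /143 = -18.43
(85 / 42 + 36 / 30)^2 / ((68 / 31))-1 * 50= -135731801 / 2998800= -45.26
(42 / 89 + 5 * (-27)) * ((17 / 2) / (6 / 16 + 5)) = -814164 / 3827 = -212.74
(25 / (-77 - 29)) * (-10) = 125 / 53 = 2.36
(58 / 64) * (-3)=-87 / 32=-2.72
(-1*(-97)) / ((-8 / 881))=-85457 / 8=-10682.12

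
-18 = -18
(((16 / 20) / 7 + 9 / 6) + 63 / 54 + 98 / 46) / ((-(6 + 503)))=-0.01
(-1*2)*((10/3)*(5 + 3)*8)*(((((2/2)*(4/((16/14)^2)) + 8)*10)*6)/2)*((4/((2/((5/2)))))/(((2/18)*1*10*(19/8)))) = -5097600/19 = -268294.74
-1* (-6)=6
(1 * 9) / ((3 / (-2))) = -6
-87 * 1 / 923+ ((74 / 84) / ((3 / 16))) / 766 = -1962619 / 22271067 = -0.09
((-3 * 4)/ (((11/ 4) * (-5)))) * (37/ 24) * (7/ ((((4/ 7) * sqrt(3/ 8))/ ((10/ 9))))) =3626 * sqrt(6)/ 297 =29.91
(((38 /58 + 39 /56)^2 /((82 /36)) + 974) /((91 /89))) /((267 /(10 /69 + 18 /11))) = 685150034621 /107720161164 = 6.36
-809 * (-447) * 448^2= 72579182592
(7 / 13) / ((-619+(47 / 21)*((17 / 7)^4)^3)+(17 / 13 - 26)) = 2034669218547 / 353549885230126643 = 0.00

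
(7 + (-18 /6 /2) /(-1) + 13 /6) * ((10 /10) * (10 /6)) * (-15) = -800 /3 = -266.67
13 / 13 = 1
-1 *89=-89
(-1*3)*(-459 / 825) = 459 / 275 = 1.67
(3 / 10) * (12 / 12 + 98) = 297 / 10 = 29.70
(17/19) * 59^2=59177/19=3114.58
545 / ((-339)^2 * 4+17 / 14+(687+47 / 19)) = 144970 / 122459667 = 0.00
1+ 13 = 14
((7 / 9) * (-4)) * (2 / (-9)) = 56 / 81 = 0.69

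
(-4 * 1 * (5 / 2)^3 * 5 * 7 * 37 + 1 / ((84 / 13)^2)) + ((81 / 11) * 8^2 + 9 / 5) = -80464.40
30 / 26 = 15 / 13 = 1.15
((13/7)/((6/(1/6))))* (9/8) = 13/224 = 0.06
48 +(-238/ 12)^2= 15889/ 36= 441.36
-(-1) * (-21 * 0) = 0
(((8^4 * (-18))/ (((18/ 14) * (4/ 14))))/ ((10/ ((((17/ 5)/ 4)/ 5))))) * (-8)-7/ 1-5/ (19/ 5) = 64807642/ 2375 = 27287.43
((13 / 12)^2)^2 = 28561 / 20736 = 1.38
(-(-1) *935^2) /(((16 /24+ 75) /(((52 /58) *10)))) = 681895500 /6583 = 103584.31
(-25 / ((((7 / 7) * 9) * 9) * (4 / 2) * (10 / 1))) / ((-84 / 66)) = 55 / 4536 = 0.01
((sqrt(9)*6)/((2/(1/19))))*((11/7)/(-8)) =-99/1064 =-0.09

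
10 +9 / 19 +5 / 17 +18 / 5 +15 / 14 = 349081 / 22610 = 15.44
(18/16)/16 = 9/128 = 0.07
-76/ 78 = -38/ 39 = -0.97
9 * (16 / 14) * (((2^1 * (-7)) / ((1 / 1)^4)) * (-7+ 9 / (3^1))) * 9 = 5184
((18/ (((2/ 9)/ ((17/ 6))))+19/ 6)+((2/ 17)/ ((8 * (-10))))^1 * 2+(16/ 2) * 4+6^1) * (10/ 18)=276077/ 1836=150.37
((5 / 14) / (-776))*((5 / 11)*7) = -25 / 17072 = -0.00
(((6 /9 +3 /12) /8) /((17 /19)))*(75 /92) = 5225 /50048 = 0.10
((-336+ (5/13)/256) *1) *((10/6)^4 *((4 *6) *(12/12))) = -698876875/11232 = -62221.94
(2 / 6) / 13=1 / 39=0.03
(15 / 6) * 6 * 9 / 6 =45 / 2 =22.50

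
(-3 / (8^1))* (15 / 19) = -45 / 152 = -0.30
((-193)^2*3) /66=37249 /22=1693.14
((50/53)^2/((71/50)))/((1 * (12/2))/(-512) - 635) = -32000000/32421402157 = -0.00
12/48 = 1/4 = 0.25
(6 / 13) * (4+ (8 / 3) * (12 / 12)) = 3.08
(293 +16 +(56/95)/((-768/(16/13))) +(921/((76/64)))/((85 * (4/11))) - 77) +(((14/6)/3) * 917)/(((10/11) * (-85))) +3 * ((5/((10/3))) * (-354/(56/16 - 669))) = 314694630266/1257495525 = 250.26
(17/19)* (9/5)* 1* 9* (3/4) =4131/380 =10.87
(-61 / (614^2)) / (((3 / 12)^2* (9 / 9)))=-244 / 94249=-0.00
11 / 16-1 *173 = -2757 / 16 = -172.31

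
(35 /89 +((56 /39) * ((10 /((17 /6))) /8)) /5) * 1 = 10227 /19669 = 0.52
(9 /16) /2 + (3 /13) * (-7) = -1.33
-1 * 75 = -75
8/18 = 4/9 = 0.44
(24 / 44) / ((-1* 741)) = -2 / 2717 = -0.00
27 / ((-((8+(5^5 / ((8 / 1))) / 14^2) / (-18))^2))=-265531392 / 3031081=-87.60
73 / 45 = 1.62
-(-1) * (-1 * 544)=-544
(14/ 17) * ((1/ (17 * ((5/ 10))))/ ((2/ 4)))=56/ 289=0.19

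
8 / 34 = 4 / 17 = 0.24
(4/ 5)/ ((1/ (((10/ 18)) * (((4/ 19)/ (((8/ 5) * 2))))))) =5/ 171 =0.03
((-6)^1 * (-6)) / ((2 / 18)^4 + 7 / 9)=59049 / 1276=46.28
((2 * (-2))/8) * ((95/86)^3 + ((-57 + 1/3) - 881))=1786653403/3816336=468.16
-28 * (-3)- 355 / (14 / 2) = 233 / 7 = 33.29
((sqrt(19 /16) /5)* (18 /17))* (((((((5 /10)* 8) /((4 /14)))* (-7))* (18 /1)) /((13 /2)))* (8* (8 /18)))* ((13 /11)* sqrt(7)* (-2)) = 112896* sqrt(133) /935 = 1392.49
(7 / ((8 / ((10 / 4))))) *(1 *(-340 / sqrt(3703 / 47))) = -425 *sqrt(329) / 92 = -83.79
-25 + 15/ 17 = -410/ 17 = -24.12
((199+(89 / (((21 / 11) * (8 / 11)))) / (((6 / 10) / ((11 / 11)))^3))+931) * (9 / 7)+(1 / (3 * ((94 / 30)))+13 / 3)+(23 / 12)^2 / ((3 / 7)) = 1837994075 / 994896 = 1847.42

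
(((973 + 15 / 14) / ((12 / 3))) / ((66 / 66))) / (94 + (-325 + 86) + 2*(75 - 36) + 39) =-13637 / 1568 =-8.70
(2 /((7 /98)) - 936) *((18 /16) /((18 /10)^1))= -1135 /2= -567.50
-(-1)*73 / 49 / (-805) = -73 / 39445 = -0.00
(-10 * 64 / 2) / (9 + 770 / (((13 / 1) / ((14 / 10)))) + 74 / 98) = -50960 / 14759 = -3.45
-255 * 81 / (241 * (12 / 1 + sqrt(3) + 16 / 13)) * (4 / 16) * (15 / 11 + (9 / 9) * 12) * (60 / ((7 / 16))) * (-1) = 232770283200 / 77083127 - 17593102800 * sqrt(3) / 77083127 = 2624.42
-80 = -80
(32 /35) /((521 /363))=11616 /18235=0.64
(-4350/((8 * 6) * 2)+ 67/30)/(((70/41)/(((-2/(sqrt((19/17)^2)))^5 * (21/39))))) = 601875962443/2414196525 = 249.31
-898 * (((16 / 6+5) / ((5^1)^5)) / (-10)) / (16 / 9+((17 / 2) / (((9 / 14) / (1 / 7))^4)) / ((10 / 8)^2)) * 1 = 22585149 / 183610000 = 0.12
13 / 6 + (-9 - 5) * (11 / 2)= -449 / 6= -74.83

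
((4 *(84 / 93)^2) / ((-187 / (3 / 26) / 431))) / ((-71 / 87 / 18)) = 3174945984 / 165869561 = 19.14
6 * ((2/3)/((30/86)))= 11.47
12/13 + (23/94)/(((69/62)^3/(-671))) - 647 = -6677724671/8726913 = -765.19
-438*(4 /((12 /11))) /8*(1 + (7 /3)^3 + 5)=-405515 /108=-3754.77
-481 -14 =-495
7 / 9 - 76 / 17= -565 / 153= -3.69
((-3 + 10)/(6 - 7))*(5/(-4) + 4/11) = 6.20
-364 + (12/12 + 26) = -337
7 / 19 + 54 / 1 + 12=1261 / 19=66.37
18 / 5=3.60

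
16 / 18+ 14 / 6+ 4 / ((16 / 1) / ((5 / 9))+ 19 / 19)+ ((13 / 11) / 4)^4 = 16908480397 / 5026196736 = 3.36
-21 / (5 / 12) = -252 / 5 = -50.40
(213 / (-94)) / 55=-213 / 5170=-0.04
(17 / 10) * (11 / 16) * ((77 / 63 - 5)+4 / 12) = -5797 / 1440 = -4.03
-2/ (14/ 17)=-17/ 7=-2.43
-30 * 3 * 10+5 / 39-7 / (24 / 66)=-143383 / 156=-919.12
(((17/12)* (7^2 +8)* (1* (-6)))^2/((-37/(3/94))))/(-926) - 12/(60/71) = -900573937/64412560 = -13.98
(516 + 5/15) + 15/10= 3107/6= 517.83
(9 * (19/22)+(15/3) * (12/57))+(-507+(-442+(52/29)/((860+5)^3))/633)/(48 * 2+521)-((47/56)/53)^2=107999524696391957072138707/13496130645559844855496000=8.00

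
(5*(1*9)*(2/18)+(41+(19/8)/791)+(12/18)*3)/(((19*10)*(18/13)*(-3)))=-3948919/64925280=-0.06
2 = 2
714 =714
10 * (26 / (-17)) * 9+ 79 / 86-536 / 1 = -983529 / 1462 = -672.73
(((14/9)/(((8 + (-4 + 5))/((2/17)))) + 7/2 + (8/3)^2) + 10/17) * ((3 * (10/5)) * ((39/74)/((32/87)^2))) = 262.24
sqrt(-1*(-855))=29.24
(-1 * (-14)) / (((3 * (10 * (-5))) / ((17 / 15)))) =-119 / 1125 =-0.11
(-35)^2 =1225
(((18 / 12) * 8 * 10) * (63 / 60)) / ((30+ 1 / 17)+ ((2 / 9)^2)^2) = 14053662 / 3352943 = 4.19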